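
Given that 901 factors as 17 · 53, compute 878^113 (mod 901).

Mod 17: 878 ≡ 11; by Fermat, exponent reduces to 113 mod 16 = 1; 11^1 ≡ 11 (mod 17).
Mod 53: 878 ≡ 30; by Fermat, exponent reduces to 113 mod 52 = 9; 30^9 ≡ 30 (mod 53).
Combine by CRT: x ≡ 11 (mod 17), x ≡ 30 (mod 53) ⇒ x ≡ 878 (mod 901).

878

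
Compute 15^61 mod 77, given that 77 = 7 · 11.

15

Mod 7: 15 ≡ 1; by Fermat, exponent reduces to 61 mod 6 = 1; 1^1 ≡ 1 (mod 7).
Mod 11: 15 ≡ 4; by Fermat, exponent reduces to 61 mod 10 = 1; 4^1 ≡ 4 (mod 11).
Combine by CRT: x ≡ 1 (mod 7), x ≡ 4 (mod 11) ⇒ x ≡ 15 (mod 77).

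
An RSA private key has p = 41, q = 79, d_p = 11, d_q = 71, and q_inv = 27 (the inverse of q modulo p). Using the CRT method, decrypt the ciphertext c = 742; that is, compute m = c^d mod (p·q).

m₁ = c^(d_p) mod p: c ≡ 4 (mod 41), and 4^11 mod 41 = 4.
m₂ = c^(d_q) mod q: c ≡ 31 (mod 79), and 31^71 mod 79 = 44.
h = q_inv·(m₁ − m₂) mod p = 27·(4 − 44) mod 41 = 27.
m = m₂ + h·q = 44 + 27·79 = 2177.

2177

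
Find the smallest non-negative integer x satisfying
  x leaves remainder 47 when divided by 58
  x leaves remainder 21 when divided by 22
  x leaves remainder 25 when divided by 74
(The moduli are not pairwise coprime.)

395

Combine the congruences pairwise.
gcd(58, 22) = 2 and 2 | (21 − 47), so the pair is consistent; merging gives x ≡ 395 (mod 638), where 638 = lcm(58, 22).
gcd(638, 74) = 2 and 2 | (25 − 395), so the pair is consistent; merging gives x ≡ 395 (mod 23606), where 23606 = lcm(638, 74).
The solution is unique modulo lcm(58, 22, 74) = 23606.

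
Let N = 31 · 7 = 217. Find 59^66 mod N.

78

Mod 31: 59 ≡ 28; by Fermat, exponent reduces to 66 mod 30 = 6; 28^6 ≡ 16 (mod 31).
Mod 7: 59 ≡ 3; since 6 | 66, by Fermat 3^66 ≡ 1 (mod 7).
Combine by CRT: x ≡ 16 (mod 31), x ≡ 1 (mod 7) ⇒ x ≡ 78 (mod 217).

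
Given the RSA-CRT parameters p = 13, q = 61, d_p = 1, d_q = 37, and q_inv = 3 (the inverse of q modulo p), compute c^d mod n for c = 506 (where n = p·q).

246

m₁ = c^(d_p) mod p: c ≡ 12 (mod 13), and 12^1 mod 13 = 12.
m₂ = c^(d_q) mod q: c ≡ 18 (mod 61), and 18^37 mod 61 = 2.
h = q_inv·(m₁ − m₂) mod p = 3·(12 − 2) mod 13 = 4.
m = m₂ + h·q = 2 + 4·61 = 246.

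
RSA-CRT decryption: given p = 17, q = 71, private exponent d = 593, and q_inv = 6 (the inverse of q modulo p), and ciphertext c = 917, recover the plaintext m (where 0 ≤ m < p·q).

424

d_p = d mod (p−1) = 593 mod 16 = 1; d_q = d mod (q−1) = 33.
m₁ = c^(d_p) mod p: c ≡ 16 (mod 17), and 16^1 mod 17 = 16.
m₂ = c^(d_q) mod q: c ≡ 65 (mod 71), and 65^33 mod 71 = 69.
h = q_inv·(m₁ − m₂) mod p = 6·(16 − 69) mod 17 = 5.
m = m₂ + h·q = 69 + 5·71 = 424.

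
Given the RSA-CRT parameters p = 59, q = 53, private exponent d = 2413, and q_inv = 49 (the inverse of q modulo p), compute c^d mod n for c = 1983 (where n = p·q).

d_p = d mod (p−1) = 2413 mod 58 = 35; d_q = d mod (q−1) = 21.
m₁ = c^(d_p) mod p: c ≡ 36 (mod 59), and 36^35 mod 59 = 51.
m₂ = c^(d_q) mod q: c ≡ 22 (mod 53), and 22^21 mod 53 = 50.
h = q_inv·(m₁ − m₂) mod p = 49·(51 − 50) mod 59 = 49.
m = m₂ + h·q = 50 + 49·53 = 2647.

2647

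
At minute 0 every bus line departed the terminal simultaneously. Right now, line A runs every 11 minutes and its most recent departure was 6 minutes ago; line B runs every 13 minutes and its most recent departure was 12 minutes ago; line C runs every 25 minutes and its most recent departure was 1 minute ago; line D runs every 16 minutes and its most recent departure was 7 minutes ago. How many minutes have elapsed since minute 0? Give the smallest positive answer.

6551

The moduli are pairwise coprime; N = 11·13·25·16 = 57200.
N/11 = 5200; 5200 ≡ 8 (mod 11); 8·7 ≡ 1, so inverse 7.
N/13 = 4400; 4400 ≡ 6 (mod 13); 6·11 ≡ 1, so inverse 11.
N/25 = 2288; 2288 ≡ 13 (mod 25); 13·2 ≡ 1, so inverse 2.
N/16 = 3575; 3575 ≡ 7 (mod 16); 7·7 ≡ 1, so inverse 7.
t ≡ 6·5200·7 + 12·4400·11 + 1·2288·2 + 7·3575·7 = 978951.
978951 mod 57200 = 6551.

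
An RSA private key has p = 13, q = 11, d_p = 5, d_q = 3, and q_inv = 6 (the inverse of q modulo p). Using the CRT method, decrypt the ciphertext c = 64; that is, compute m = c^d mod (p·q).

25

m₁ = c^(d_p) mod p: c ≡ 12 (mod 13), and 12^5 mod 13 = 12.
m₂ = c^(d_q) mod q: c ≡ 9 (mod 11), and 9^3 mod 11 = 3.
h = q_inv·(m₁ − m₂) mod p = 6·(12 − 3) mod 13 = 2.
m = m₂ + h·q = 3 + 2·11 = 25.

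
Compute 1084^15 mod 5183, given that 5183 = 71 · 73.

4008

Mod 71: 1084 ≡ 19; 19^15 ≡ 32 (mod 71).
Mod 73: 1084 ≡ 62; 62^15 ≡ 66 (mod 73).
Combine by CRT: x ≡ 32 (mod 71), x ≡ 66 (mod 73) ⇒ x ≡ 4008 (mod 5183).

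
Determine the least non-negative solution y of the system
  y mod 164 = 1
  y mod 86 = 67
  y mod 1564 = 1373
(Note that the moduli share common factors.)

Combine the congruences pairwise.
gcd(164, 86) = 2 and 2 | (67 − 1), so the pair is consistent; merging gives y ≡ 3937 (mod 7052), where 7052 = lcm(164, 86).
gcd(7052, 1564) = 4 and 4 | (1373 − 3937), so the pair is consistent; merging gives y ≡ 1075841 (mod 2757332), where 2757332 = lcm(7052, 1564).
The solution is unique modulo lcm(164, 86, 1564) = 2757332.

1075841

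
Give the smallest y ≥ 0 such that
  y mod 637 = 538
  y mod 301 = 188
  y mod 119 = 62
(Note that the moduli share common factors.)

76341

Combine the congruences pairwise.
gcd(637, 301) = 7 and 7 | (188 − 538), so the pair is consistent; merging gives y ≡ 21559 (mod 27391), where 27391 = lcm(637, 301).
gcd(27391, 119) = 7 and 7 | (62 − 21559), so the pair is consistent; merging gives y ≡ 76341 (mod 465647), where 465647 = lcm(27391, 119).
The solution is unique modulo lcm(637, 301, 119) = 465647.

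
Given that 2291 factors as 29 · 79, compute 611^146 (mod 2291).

1282

Mod 29: 611 ≡ 2; by Fermat, exponent reduces to 146 mod 28 = 6; 2^6 ≡ 6 (mod 29).
Mod 79: 611 ≡ 58; by Fermat, exponent reduces to 146 mod 78 = 68; 58^68 ≡ 18 (mod 79).
Combine by CRT: x ≡ 6 (mod 29), x ≡ 18 (mod 79) ⇒ x ≡ 1282 (mod 2291).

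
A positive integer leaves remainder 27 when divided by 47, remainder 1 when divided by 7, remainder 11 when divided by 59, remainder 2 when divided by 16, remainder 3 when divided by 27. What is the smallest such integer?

4160514

The moduli are pairwise coprime; N = 47·7·59·16·27 = 8385552.
N/47 = 178416; 178416 ≡ 4 (mod 47); 4·12 ≡ 1, so inverse 12.
N/7 = 1197936; 1197936 ≡ 5 (mod 7); 5·3 ≡ 1, so inverse 3.
N/59 = 142128; 142128 ≡ 56 (mod 59); 56·39 ≡ 1, so inverse 39.
N/16 = 524097; 524097 ≡ 1 (mod 16), inverse 1.
N/27 = 310576; 310576 ≡ 22 (mod 27); 22·16 ≡ 1, so inverse 16.
t ≡ 27·178416·12 + 1·1197936·3 + 11·142128·39 + 2·524097·1 + 3·310576·16 = 138329346.
138329346 mod 8385552 = 4160514.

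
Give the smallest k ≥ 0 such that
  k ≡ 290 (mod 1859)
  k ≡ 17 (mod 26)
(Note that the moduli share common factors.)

gcd(1859, 26) = 13 and 13 | (17 − 290), so the pair is consistent; merging gives k ≡ 2149 (mod 3718), where 3718 = lcm(1859, 26).
The solution is unique modulo lcm(1859, 26) = 3718.

2149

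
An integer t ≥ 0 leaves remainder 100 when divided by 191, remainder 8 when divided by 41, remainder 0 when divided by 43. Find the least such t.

From t ≡ 100 (mod 191) write t = 100 + 191s. Substituting into t ≡ 8 (mod 41) gives 191s ≡ 31 (mod 41), and since 27⁻¹ ≡ 38 (mod 41), s ≡ 30. Hence t ≡ 100 + 191·30 = 5830 (mod 7831).
From t ≡ 5830 (mod 7831) write t = 5830 + 7831s. Substituting into t ≡ 0 (mod 43) gives 7831s ≡ 18 (mod 43), and since 5⁻¹ ≡ 26 (mod 43), s ≡ 38. Hence t ≡ 5830 + 7831·38 = 303408 (mod 336733).

303408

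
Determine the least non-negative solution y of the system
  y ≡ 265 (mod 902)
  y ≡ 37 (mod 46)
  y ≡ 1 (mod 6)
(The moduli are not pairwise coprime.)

Combine the congruences pairwise.
gcd(902, 46) = 2 and 2 | (37 − 265), so the pair is consistent; merging gives y ≡ 4775 (mod 20746), where 20746 = lcm(902, 46).
gcd(20746, 6) = 2 and 2 | (1 − 4775), so the pair is consistent; merging gives y ≡ 46267 (mod 62238), where 62238 = lcm(20746, 6).
The solution is unique modulo lcm(902, 46, 6) = 62238.

46267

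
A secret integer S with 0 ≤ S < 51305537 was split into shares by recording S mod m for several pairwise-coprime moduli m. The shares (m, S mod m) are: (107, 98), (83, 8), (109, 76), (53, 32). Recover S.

Combine the congruences pairwise.
From S ≡ 98 (mod 107) write S = 98 + 107t. Substituting into S ≡ 8 (mod 83) gives 107t ≡ 76 (mod 83), and since 24⁻¹ ≡ 45 (mod 83), t ≡ 17. Hence S ≡ 98 + 107·17 = 1917 (mod 8881).
From S ≡ 1917 (mod 8881) write S = 1917 + 8881t. Substituting into S ≡ 76 (mod 109) gives 8881t ≡ 12 (mod 109), and since 52⁻¹ ≡ 65 (mod 109), t ≡ 17. Hence S ≡ 1917 + 8881·17 = 152894 (mod 968029).
From S ≡ 152894 (mod 968029) write S = 152894 + 968029t. Substituting into S ≡ 32 (mod 53) gives 968029t ≡ 43 (mod 53), and since 37⁻¹ ≡ 43 (mod 53), t ≡ 47. Hence S ≡ 152894 + 968029·47 = 45650257 (mod 51305537).

45650257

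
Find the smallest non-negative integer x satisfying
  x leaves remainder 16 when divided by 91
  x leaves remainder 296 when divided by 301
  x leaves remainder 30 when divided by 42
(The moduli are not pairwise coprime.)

5112

gcd(91, 301) = 7 and 7 | (296 − 16), so the pair is consistent; merging gives x ≡ 1199 (mod 3913), where 3913 = lcm(91, 301).
gcd(3913, 42) = 7 and 7 | (30 − 1199), so the pair is consistent; merging gives x ≡ 5112 (mod 23478), where 23478 = lcm(3913, 42).
The solution is unique modulo lcm(91, 301, 42) = 23478.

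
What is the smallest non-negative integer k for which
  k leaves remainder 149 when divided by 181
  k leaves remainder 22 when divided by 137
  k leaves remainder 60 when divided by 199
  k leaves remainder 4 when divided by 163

The moduli are pairwise coprime; N = 181·137·199·163 = 804340289.
N/181 = 4443869; 4443869 ≡ 138 (mod 181); 138·101 ≡ 1, so inverse 101.
N/137 = 5871097; 5871097 ≡ 99 (mod 137); 99·18 ≡ 1, so inverse 18.
N/199 = 4041911; 4041911 ≡ 22 (mod 199); 22·190 ≡ 1, so inverse 190.
N/163 = 4934603; 4934603 ≡ 104 (mod 163); 104·58 ≡ 1, so inverse 58.
k ≡ 149·4443869·101 + 22·5871097·18 + 60·4041911·190 + 4·4934603·58 = 116423352289.
116423352289 mod 804340289 = 598350673.

598350673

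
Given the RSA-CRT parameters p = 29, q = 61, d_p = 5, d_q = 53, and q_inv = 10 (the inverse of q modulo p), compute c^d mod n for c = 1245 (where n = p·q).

m₁ = c^(d_p) mod p: c ≡ 27 (mod 29), and 27^5 mod 29 = 26.
m₂ = c^(d_q) mod q: c ≡ 25 (mod 61), and 25^53 mod 61 = 56.
h = q_inv·(m₁ − m₂) mod p = 10·(26 − 56) mod 29 = 19.
m = m₂ + h·q = 56 + 19·61 = 1215.

1215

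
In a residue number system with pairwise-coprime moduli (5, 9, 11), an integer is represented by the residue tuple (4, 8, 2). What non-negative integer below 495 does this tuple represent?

134

The moduli are pairwise coprime; N = 5·9·11 = 495.
N/5 = 99; 99 ≡ 4 (mod 5); 4·4 ≡ 1, so inverse 4.
N/9 = 55; 55 ≡ 1 (mod 9), inverse 1.
N/11 = 45; 45 ≡ 1 (mod 11), inverse 1.
x ≡ 4·99·4 + 8·55·1 + 2·45·1 = 2114.
2114 mod 495 = 134.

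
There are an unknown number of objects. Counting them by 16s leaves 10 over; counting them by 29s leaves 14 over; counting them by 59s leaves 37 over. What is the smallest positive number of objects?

Combine the congruences pairwise.
From N ≡ 10 (mod 16) write N = 10 + 16t. Substituting into N ≡ 14 (mod 29) gives 16t ≡ 4 (mod 29), and since 16⁻¹ ≡ 20 (mod 29), t ≡ 22. Hence N ≡ 10 + 16·22 = 362 (mod 464).
From N ≡ 362 (mod 464) write N = 362 + 464t. Substituting into N ≡ 37 (mod 59) gives 464t ≡ 29 (mod 59), and since 51⁻¹ ≡ 22 (mod 59), t ≡ 48. Hence N ≡ 362 + 464·48 = 22634 (mod 27376).

22634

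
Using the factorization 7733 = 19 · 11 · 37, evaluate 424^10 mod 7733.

Mod 19: 424 ≡ 6; 6^10 ≡ 6 (mod 19).
Mod 11: 424 ≡ 6; since 10 | 10, by Fermat 6^10 ≡ 1 (mod 11).
Mod 37: 424 ≡ 17; 17^10 ≡ 28 (mod 37).
Combine by CRT: x ≡ 6 (mod 19), x ≡ 1 (mod 11), x ≡ 28 (mod 37) ⇒ x ≡ 4357 (mod 7733).

4357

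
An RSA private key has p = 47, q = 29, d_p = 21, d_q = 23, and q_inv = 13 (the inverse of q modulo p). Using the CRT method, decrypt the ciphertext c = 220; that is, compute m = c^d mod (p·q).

766

m₁ = c^(d_p) mod p: c ≡ 32 (mod 47), and 32^21 mod 47 = 14.
m₂ = c^(d_q) mod q: c ≡ 17 (mod 29), and 17^23 mod 29 = 12.
h = q_inv·(m₁ − m₂) mod p = 13·(14 − 12) mod 47 = 26.
m = m₂ + h·q = 12 + 26·29 = 766.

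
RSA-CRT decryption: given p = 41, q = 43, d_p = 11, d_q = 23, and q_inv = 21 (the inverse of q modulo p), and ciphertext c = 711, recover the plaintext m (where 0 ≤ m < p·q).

1432

m₁ = c^(d_p) mod p: c ≡ 14 (mod 41), and 14^11 mod 41 = 38.
m₂ = c^(d_q) mod q: c ≡ 23 (mod 43), and 23^23 mod 43 = 13.
h = q_inv·(m₁ − m₂) mod p = 21·(38 − 13) mod 41 = 33.
m = m₂ + h·q = 13 + 33·43 = 1432.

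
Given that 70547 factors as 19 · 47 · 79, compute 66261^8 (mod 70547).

39888

Mod 19: 66261 ≡ 8; 8^8 ≡ 7 (mod 19).
Mod 47: 66261 ≡ 38; 38^8 ≡ 32 (mod 47).
Mod 79: 66261 ≡ 59; 59^8 ≡ 72 (mod 79).
Combine by CRT: x ≡ 7 (mod 19), x ≡ 32 (mod 47), x ≡ 72 (mod 79) ⇒ x ≡ 39888 (mod 70547).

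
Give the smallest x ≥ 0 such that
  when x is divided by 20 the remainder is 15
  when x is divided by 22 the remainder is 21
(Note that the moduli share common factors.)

175

gcd(20, 22) = 2 and 2 | (21 − 15), so the pair is consistent; merging gives x ≡ 175 (mod 220), where 220 = lcm(20, 22).
The solution is unique modulo lcm(20, 22) = 220.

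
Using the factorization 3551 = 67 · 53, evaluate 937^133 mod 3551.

Mod 67: 937 ≡ 66; by Fermat, exponent reduces to 133 mod 66 = 1; 66^1 ≡ 66 (mod 67).
Mod 53: 937 ≡ 36; by Fermat, exponent reduces to 133 mod 52 = 29; 36^29 ≡ 16 (mod 53).
Combine by CRT: x ≡ 66 (mod 67), x ≡ 16 (mod 53) ⇒ x ≡ 334 (mod 3551).

334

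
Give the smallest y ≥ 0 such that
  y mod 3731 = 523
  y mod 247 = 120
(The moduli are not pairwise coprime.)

49026

Combine the congruences pairwise.
gcd(3731, 247) = 13 and 13 | (120 − 523), so the pair is consistent; merging gives y ≡ 49026 (mod 70889), where 70889 = lcm(3731, 247).
The solution is unique modulo lcm(3731, 247) = 70889.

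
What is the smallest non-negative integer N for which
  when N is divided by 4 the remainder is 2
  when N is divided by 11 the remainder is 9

From N ≡ 2 (mod 4) write N = 2 + 4t. Substituting into N ≡ 9 (mod 11) gives 4t ≡ 7 (mod 11), and since 4⁻¹ ≡ 3 (mod 11), t ≡ 10. Hence N ≡ 2 + 4·10 = 42 (mod 44).

42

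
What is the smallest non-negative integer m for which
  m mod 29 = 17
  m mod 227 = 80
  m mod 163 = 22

72720

From m ≡ 17 (mod 29) write m = 17 + 29t. Substituting into m ≡ 80 (mod 227) gives 29t ≡ 63 (mod 227), and since 29⁻¹ ≡ 47 (mod 227), t ≡ 10. Hence m ≡ 17 + 29·10 = 307 (mod 6583).
From m ≡ 307 (mod 6583) write m = 307 + 6583t. Substituting into m ≡ 22 (mod 163) gives 6583t ≡ 41 (mod 163), and since 63⁻¹ ≡ 44 (mod 163), t ≡ 11. Hence m ≡ 307 + 6583·11 = 72720 (mod 1073029).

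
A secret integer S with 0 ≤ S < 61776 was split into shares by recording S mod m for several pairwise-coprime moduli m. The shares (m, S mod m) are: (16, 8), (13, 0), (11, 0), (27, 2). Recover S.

12584

The moduli are pairwise coprime; N = 16·13·11·27 = 61776.
N/16 = 3861; 3861 ≡ 5 (mod 16); 5·13 ≡ 1, so inverse 13.
N/13 = 4752; 4752 ≡ 7 (mod 13); 7·2 ≡ 1, so inverse 2.
N/11 = 5616; 5616 ≡ 6 (mod 11); 6·2 ≡ 1, so inverse 2.
N/27 = 2288; 2288 ≡ 20 (mod 27); 20·23 ≡ 1, so inverse 23.
S ≡ 8·3861·13 + 0·4752·2 + 0·5616·2 + 2·2288·23 = 506792.
506792 mod 61776 = 12584.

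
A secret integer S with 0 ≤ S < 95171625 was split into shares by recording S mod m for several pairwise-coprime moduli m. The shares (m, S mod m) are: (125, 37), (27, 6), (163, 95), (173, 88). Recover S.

Combine the congruences pairwise.
From S ≡ 37 (mod 125) write S = 37 + 125t. Substituting into S ≡ 6 (mod 27) gives 125t ≡ 23 (mod 27), and since 17⁻¹ ≡ 8 (mod 27), t ≡ 22. Hence S ≡ 37 + 125·22 = 2787 (mod 3375).
From S ≡ 2787 (mod 3375) write S = 2787 + 3375t. Substituting into S ≡ 95 (mod 163) gives 3375t ≡ 79 (mod 163), and since 115⁻¹ ≡ 146 (mod 163), t ≡ 124. Hence S ≡ 2787 + 3375·124 = 421287 (mod 550125).
From S ≡ 421287 (mod 550125) write S = 421287 + 550125t. Substituting into S ≡ 88 (mod 173) gives 550125t ≡ 56 (mod 173), and since 158⁻¹ ≡ 23 (mod 173), t ≡ 77. Hence S ≡ 421287 + 550125·77 = 42780912 (mod 95171625).

42780912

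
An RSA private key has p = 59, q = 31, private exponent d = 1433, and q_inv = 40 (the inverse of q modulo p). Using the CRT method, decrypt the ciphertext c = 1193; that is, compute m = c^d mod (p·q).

d_p = d mod (p−1) = 1433 mod 58 = 41; d_q = d mod (q−1) = 23.
m₁ = c^(d_p) mod p: c ≡ 13 (mod 59), and 13^41 mod 59 = 52.
m₂ = c^(d_q) mod q: c ≡ 15 (mod 31), and 15^23 mod 31 = 27.
h = q_inv·(m₁ − m₂) mod p = 40·(52 − 27) mod 59 = 56.
m = m₂ + h·q = 27 + 56·31 = 1763.

1763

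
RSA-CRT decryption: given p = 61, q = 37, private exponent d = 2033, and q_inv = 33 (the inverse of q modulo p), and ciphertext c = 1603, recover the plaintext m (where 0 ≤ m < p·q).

d_p = d mod (p−1) = 2033 mod 60 = 53; d_q = d mod (q−1) = 17.
m₁ = c^(d_p) mod p: c ≡ 17 (mod 61), and 17^53 mod 61 = 59.
m₂ = c^(d_q) mod q: c ≡ 12 (mod 37), and 12^17 mod 37 = 34.
h = q_inv·(m₁ − m₂) mod p = 33·(59 − 34) mod 61 = 32.
m = m₂ + h·q = 34 + 32·37 = 1218.

1218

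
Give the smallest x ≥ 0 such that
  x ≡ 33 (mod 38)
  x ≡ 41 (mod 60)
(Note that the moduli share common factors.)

641

Combine the congruences pairwise.
gcd(38, 60) = 2 and 2 | (41 − 33), so the pair is consistent; merging gives x ≡ 641 (mod 1140), where 1140 = lcm(38, 60).
The solution is unique modulo lcm(38, 60) = 1140.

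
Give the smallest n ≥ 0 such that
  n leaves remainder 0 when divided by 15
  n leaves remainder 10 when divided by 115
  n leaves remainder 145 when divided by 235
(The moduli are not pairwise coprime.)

15420

gcd(15, 115) = 5 and 5 | (10 − 0), so the pair is consistent; merging gives n ≡ 240 (mod 345), where 345 = lcm(15, 115).
gcd(345, 235) = 5 and 5 | (145 − 240), so the pair is consistent; merging gives n ≡ 15420 (mod 16215), where 16215 = lcm(345, 235).
The solution is unique modulo lcm(15, 115, 235) = 16215.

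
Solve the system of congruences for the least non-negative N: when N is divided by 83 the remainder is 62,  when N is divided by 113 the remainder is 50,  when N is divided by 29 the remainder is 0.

From N ≡ 62 (mod 83) write N = 62 + 83t. Substituting into N ≡ 50 (mod 113) gives 83t ≡ 101 (mod 113), and since 83⁻¹ ≡ 64 (mod 113), t ≡ 23. Hence N ≡ 62 + 83·23 = 1971 (mod 9379).
From N ≡ 1971 (mod 9379) write N = 1971 + 9379t. Substituting into N ≡ 0 (mod 29) gives 9379t ≡ 1 (mod 29), and since 12⁻¹ ≡ 17 (mod 29), t ≡ 17. Hence N ≡ 1971 + 9379·17 = 161414 (mod 271991).

161414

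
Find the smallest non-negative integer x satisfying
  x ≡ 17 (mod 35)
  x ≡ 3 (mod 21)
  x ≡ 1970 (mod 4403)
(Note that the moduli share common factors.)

gcd(35, 21) = 7 and 7 | (3 − 17), so the pair is consistent; merging gives x ≡ 87 (mod 105), where 105 = lcm(35, 21).
gcd(105, 4403) = 7 and 7 | (1970 − 87), so the pair is consistent; merging gives x ≡ 63612 (mod 66045), where 66045 = lcm(105, 4403).
The solution is unique modulo lcm(35, 21, 4403) = 66045.

63612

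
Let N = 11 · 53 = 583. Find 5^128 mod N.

Mod 11: 5 ≡ 5; by Fermat, exponent reduces to 128 mod 10 = 8; 5^8 ≡ 4 (mod 11).
Mod 53: 5 ≡ 5; by Fermat, exponent reduces to 128 mod 52 = 24; 5^24 ≡ 36 (mod 53).
Combine by CRT: x ≡ 4 (mod 11), x ≡ 36 (mod 53) ⇒ x ≡ 301 (mod 583).

301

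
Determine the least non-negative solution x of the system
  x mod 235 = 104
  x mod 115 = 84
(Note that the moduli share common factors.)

gcd(235, 115) = 5 and 5 | (84 − 104), so the pair is consistent; merging gives x ≡ 4569 (mod 5405), where 5405 = lcm(235, 115).
The solution is unique modulo lcm(235, 115) = 5405.

4569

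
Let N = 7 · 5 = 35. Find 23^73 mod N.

Mod 7: 23 ≡ 2; by Fermat, exponent reduces to 73 mod 6 = 1; 2^1 ≡ 2 (mod 7).
Mod 5: 23 ≡ 3; by Fermat, exponent reduces to 73 mod 4 = 1; 3^1 ≡ 3 (mod 5).
Combine by CRT: x ≡ 2 (mod 7), x ≡ 3 (mod 5) ⇒ x ≡ 23 (mod 35).

23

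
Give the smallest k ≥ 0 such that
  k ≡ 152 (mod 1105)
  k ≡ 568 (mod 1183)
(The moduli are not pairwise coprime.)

27777

gcd(1105, 1183) = 13 and 13 | (568 − 152), so the pair is consistent; merging gives k ≡ 27777 (mod 100555), where 100555 = lcm(1105, 1183).
The solution is unique modulo lcm(1105, 1183) = 100555.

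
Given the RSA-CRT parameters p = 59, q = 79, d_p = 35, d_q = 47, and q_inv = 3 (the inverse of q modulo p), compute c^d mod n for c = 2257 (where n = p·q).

m₁ = c^(d_p) mod p: c ≡ 15 (mod 59), and 15^35 mod 59 = 26.
m₂ = c^(d_q) mod q: c ≡ 45 (mod 79), and 45^47 mod 79 = 73.
h = q_inv·(m₁ − m₂) mod p = 3·(26 − 73) mod 59 = 36.
m = m₂ + h·q = 73 + 36·79 = 2917.

2917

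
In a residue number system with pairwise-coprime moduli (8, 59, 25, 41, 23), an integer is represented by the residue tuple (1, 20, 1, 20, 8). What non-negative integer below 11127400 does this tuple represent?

9673601

The moduli are pairwise coprime; N = 8·59·25·41·23 = 11127400.
N/8 = 1390925; 1390925 ≡ 5 (mod 8); 5·5 ≡ 1, so inverse 5.
N/59 = 188600; 188600 ≡ 36 (mod 59); 36·41 ≡ 1, so inverse 41.
N/25 = 445096; 445096 ≡ 21 (mod 25); 21·6 ≡ 1, so inverse 6.
N/41 = 271400; 271400 ≡ 21 (mod 41); 21·2 ≡ 1, so inverse 2.
N/23 = 483800; 483800 ≡ 18 (mod 23); 18·9 ≡ 1, so inverse 9.
x ≡ 1·1390925·5 + 20·188600·41 + 1·445096·6 + 20·271400·2 + 8·483800·9 = 209966801.
209966801 mod 11127400 = 9673601.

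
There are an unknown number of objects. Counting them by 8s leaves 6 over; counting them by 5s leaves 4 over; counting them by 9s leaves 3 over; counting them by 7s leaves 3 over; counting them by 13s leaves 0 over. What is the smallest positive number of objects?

27534

From N ≡ 6 (mod 8) write N = 6 + 8t. Substituting into N ≡ 4 (mod 5) gives 8t ≡ 3 (mod 5), and since 3⁻¹ ≡ 2 (mod 5), t ≡ 1. Hence N ≡ 6 + 8·1 = 14 (mod 40).
From N ≡ 14 (mod 40) write N = 14 + 40t. Substituting into N ≡ 3 (mod 9) gives 40t ≡ 7 (mod 9), and since 4⁻¹ ≡ 7 (mod 9), t ≡ 4. Hence N ≡ 14 + 40·4 = 174 (mod 360).
From N ≡ 174 (mod 360) write N = 174 + 360t. Substituting into N ≡ 3 (mod 7) gives 360t ≡ 4 (mod 7), and since 3⁻¹ ≡ 5 (mod 7), t ≡ 6. Hence N ≡ 174 + 360·6 = 2334 (mod 2520).
From N ≡ 2334 (mod 2520) write N = 2334 + 2520t. Substituting into N ≡ 0 (mod 13) gives 2520t ≡ 6 (mod 13), and since 11⁻¹ ≡ 6 (mod 13), t ≡ 10. Hence N ≡ 2334 + 2520·10 = 27534 (mod 32760).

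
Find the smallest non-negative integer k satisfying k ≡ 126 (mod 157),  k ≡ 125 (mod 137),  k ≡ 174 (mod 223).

From k ≡ 126 (mod 157) write k = 126 + 157t. Substituting into k ≡ 125 (mod 137) gives 157t ≡ 136 (mod 137), and since 20⁻¹ ≡ 48 (mod 137), t ≡ 89. Hence k ≡ 126 + 157·89 = 14099 (mod 21509).
From k ≡ 14099 (mod 21509) write k = 14099 + 21509t. Substituting into k ≡ 174 (mod 223) gives 21509t ≡ 124 (mod 223), and since 101⁻¹ ≡ 53 (mod 223), t ≡ 105. Hence k ≡ 14099 + 21509·105 = 2272544 (mod 4796507).

2272544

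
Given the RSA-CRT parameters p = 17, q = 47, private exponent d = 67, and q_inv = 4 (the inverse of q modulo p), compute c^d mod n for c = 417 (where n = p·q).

406

d_p = d mod (p−1) = 67 mod 16 = 3; d_q = d mod (q−1) = 21.
m₁ = c^(d_p) mod p: c ≡ 9 (mod 17), and 9^3 mod 17 = 15.
m₂ = c^(d_q) mod q: c ≡ 41 (mod 47), and 41^21 mod 47 = 30.
h = q_inv·(m₁ − m₂) mod p = 4·(15 − 30) mod 17 = 8.
m = m₂ + h·q = 30 + 8·47 = 406.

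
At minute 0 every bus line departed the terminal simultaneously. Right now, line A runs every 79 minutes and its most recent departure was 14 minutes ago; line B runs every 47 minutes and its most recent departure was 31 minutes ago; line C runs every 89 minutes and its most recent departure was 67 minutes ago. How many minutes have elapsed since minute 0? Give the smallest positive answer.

The moduli are pairwise coprime; N = 79·47·89 = 330457.
N/79 = 4183; 4183 ≡ 75 (mod 79); 75·59 ≡ 1, so inverse 59.
N/47 = 7031; 7031 ≡ 28 (mod 47); 28·42 ≡ 1, so inverse 42.
N/89 = 3713; 3713 ≡ 64 (mod 89); 64·32 ≡ 1, so inverse 32.
t ≡ 14·4183·59 + 31·7031·42 + 67·3713·32 = 20570192.
20570192 mod 330457 = 81858.

81858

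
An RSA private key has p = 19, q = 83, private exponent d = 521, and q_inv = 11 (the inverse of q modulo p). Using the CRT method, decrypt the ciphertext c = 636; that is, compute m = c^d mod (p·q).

d_p = d mod (p−1) = 521 mod 18 = 17; d_q = d mod (q−1) = 29.
m₁ = c^(d_p) mod p: c ≡ 9 (mod 19), and 9^17 mod 19 = 17.
m₂ = c^(d_q) mod q: c ≡ 55 (mod 83), and 55^29 mod 83 = 8.
h = q_inv·(m₁ − m₂) mod p = 11·(17 − 8) mod 19 = 4.
m = m₂ + h·q = 8 + 4·83 = 340.

340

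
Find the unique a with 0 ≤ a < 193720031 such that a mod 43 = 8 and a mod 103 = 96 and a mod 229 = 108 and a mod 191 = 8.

120221902

Combine the congruences pairwise.
From a ≡ 8 (mod 43) write a = 8 + 43t. Substituting into a ≡ 96 (mod 103) gives 43t ≡ 88 (mod 103), and since 43⁻¹ ≡ 12 (mod 103), t ≡ 26. Hence a ≡ 8 + 43·26 = 1126 (mod 4429).
From a ≡ 1126 (mod 4429) write a = 1126 + 4429t. Substituting into a ≡ 108 (mod 229) gives 4429t ≡ 127 (mod 229), and since 78⁻¹ ≡ 138 (mod 229), t ≡ 122. Hence a ≡ 1126 + 4429·122 = 541464 (mod 1014241).
From a ≡ 541464 (mod 1014241) write a = 541464 + 1014241t. Substituting into a ≡ 8 (mod 191) gives 1014241t ≡ 29 (mod 191), and since 31⁻¹ ≡ 37 (mod 191), t ≡ 118. Hence a ≡ 541464 + 1014241·118 = 120221902 (mod 193720031).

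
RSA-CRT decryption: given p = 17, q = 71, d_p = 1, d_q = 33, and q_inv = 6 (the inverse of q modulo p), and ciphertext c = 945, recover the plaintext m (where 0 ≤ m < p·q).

792

m₁ = c^(d_p) mod p: c ≡ 10 (mod 17), and 10^1 mod 17 = 10.
m₂ = c^(d_q) mod q: c ≡ 22 (mod 71), and 22^33 mod 71 = 11.
h = q_inv·(m₁ − m₂) mod p = 6·(10 − 11) mod 17 = 11.
m = m₂ + h·q = 11 + 11·71 = 792.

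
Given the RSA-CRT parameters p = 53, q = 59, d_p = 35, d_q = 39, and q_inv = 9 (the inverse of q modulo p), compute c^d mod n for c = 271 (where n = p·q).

1495

m₁ = c^(d_p) mod p: c ≡ 6 (mod 53), and 6^35 mod 53 = 11.
m₂ = c^(d_q) mod q: c ≡ 35 (mod 59), and 35^39 mod 59 = 20.
h = q_inv·(m₁ − m₂) mod p = 9·(11 − 20) mod 53 = 25.
m = m₂ + h·q = 20 + 25·59 = 1495.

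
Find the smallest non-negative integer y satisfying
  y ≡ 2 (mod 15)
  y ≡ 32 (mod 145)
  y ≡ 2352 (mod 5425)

159677

gcd(15, 145) = 5 and 5 | (32 − 2), so the pair is consistent; merging gives y ≡ 32 (mod 435), where 435 = lcm(15, 145).
gcd(435, 5425) = 5 and 5 | (2352 − 32), so the pair is consistent; merging gives y ≡ 159677 (mod 471975), where 471975 = lcm(435, 5425).
The solution is unique modulo lcm(15, 145, 5425) = 471975.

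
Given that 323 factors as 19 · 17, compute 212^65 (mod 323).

314

Mod 19: 212 ≡ 3; by Fermat, exponent reduces to 65 mod 18 = 11; 3^11 ≡ 10 (mod 19).
Mod 17: 212 ≡ 8; by Fermat, exponent reduces to 65 mod 16 = 1; 8^1 ≡ 8 (mod 17).
Combine by CRT: x ≡ 10 (mod 19), x ≡ 8 (mod 17) ⇒ x ≡ 314 (mod 323).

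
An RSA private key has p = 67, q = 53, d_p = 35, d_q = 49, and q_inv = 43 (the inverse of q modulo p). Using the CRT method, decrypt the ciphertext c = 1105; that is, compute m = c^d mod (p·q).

3501

m₁ = c^(d_p) mod p: c ≡ 33 (mod 67), and 33^35 mod 67 = 17.
m₂ = c^(d_q) mod q: c ≡ 45 (mod 53), and 45^49 mod 53 = 3.
h = q_inv·(m₁ − m₂) mod p = 43·(17 − 3) mod 67 = 66.
m = m₂ + h·q = 3 + 66·53 = 3501.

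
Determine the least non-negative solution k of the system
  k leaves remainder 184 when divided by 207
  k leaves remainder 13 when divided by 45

gcd(207, 45) = 9 and 9 | (13 − 184), so the pair is consistent; merging gives k ≡ 598 (mod 1035), where 1035 = lcm(207, 45).
The solution is unique modulo lcm(207, 45) = 1035.

598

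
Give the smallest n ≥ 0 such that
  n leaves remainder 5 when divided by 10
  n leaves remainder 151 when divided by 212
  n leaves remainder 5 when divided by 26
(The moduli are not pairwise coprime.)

4815

gcd(10, 212) = 2 and 2 | (151 − 5), so the pair is consistent; merging gives n ≡ 575 (mod 1060), where 1060 = lcm(10, 212).
gcd(1060, 26) = 2 and 2 | (5 − 575), so the pair is consistent; merging gives n ≡ 4815 (mod 13780), where 13780 = lcm(1060, 26).
The solution is unique modulo lcm(10, 212, 26) = 13780.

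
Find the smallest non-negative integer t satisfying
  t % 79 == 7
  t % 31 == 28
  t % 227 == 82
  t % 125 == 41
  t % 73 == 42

1087288541

The moduli are pairwise coprime; N = 79·31·227·125·73 = 5072797375.
N/79 = 64212625; 64212625 ≡ 3 (mod 79); 3·53 ≡ 1, so inverse 53.
N/31 = 163638625; 163638625 ≡ 10 (mod 31); 10·28 ≡ 1, so inverse 28.
N/227 = 22347125; 22347125 ≡ 110 (mod 227); 110·97 ≡ 1, so inverse 97.
N/125 = 40582379; 40582379 ≡ 4 (mod 125); 4·94 ≡ 1, so inverse 94.
N/73 = 69490375; 69490375 ≡ 69 (mod 73); 69·18 ≡ 1, so inverse 18.
t ≡ 7·64212625·53 + 28·163638625·28 + 82·22347125·97 + 41·40582379·94 + 42·69490375·18 = 538803810291.
538803810291 mod 5072797375 = 1087288541.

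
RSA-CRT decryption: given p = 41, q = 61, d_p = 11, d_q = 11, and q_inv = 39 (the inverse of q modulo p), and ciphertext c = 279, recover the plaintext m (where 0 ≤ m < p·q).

m₁ = c^(d_p) mod p: c ≡ 33 (mod 41), and 33^11 mod 41 = 8.
m₂ = c^(d_q) mod q: c ≡ 35 (mod 61), and 35^11 mod 61 = 2.
h = q_inv·(m₁ − m₂) mod p = 39·(8 − 2) mod 41 = 29.
m = m₂ + h·q = 2 + 29·61 = 1771.

1771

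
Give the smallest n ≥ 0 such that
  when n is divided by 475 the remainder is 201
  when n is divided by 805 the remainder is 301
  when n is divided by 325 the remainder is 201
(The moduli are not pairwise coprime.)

185451

gcd(475, 805) = 5 and 5 | (301 − 201), so the pair is consistent; merging gives n ≡ 32501 (mod 76475), where 76475 = lcm(475, 805).
gcd(76475, 325) = 25 and 25 | (201 − 32501), so the pair is consistent; merging gives n ≡ 185451 (mod 994175), where 994175 = lcm(76475, 325).
The solution is unique modulo lcm(475, 805, 325) = 994175.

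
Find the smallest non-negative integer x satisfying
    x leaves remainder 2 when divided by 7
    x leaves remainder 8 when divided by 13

86

From x ≡ 2 (mod 7) write x = 2 + 7t. Substituting into x ≡ 8 (mod 13) gives 7t ≡ 6 (mod 13), and since 7⁻¹ ≡ 2 (mod 13), t ≡ 12. Hence x ≡ 2 + 7·12 = 86 (mod 91).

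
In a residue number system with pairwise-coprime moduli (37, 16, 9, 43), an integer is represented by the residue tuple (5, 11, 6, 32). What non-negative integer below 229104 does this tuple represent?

From x ≡ 5 (mod 37) write x = 5 + 37t. Substituting into x ≡ 11 (mod 16) gives 37t ≡ 6 (mod 16), and since 5⁻¹ ≡ 13 (mod 16), t ≡ 14. Hence x ≡ 5 + 37·14 = 523 (mod 592).
From x ≡ 523 (mod 592) write x = 523 + 592t. Substituting into x ≡ 6 (mod 9) gives 592t ≡ 5 (mod 9), and since 7⁻¹ ≡ 4 (mod 9), t ≡ 2. Hence x ≡ 523 + 592·2 = 1707 (mod 5328).
From x ≡ 1707 (mod 5328) write x = 1707 + 5328t. Substituting into x ≡ 32 (mod 43) gives 5328t ≡ 2 (mod 43), and since 39⁻¹ ≡ 32 (mod 43), t ≡ 21. Hence x ≡ 1707 + 5328·21 = 113595 (mod 229104).

113595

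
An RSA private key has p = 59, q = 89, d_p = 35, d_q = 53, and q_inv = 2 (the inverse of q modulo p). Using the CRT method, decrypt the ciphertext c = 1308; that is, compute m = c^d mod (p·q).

m₁ = c^(d_p) mod p: c ≡ 10 (mod 59), and 10^35 mod 59 = 50.
m₂ = c^(d_q) mod q: c ≡ 62 (mod 89), and 62^53 mod 89 = 74.
h = q_inv·(m₁ − m₂) mod p = 2·(50 − 74) mod 59 = 11.
m = m₂ + h·q = 74 + 11·89 = 1053.

1053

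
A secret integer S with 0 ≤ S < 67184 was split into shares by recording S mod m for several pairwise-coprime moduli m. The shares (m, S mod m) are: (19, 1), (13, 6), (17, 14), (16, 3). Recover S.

7715

The moduli are pairwise coprime; N = 19·13·17·16 = 67184.
N/19 = 3536; 3536 ≡ 2 (mod 19); 2·10 ≡ 1, so inverse 10.
N/13 = 5168; 5168 ≡ 7 (mod 13); 7·2 ≡ 1, so inverse 2.
N/17 = 3952; 3952 ≡ 8 (mod 17); 8·15 ≡ 1, so inverse 15.
N/16 = 4199; 4199 ≡ 7 (mod 16); 7·7 ≡ 1, so inverse 7.
S ≡ 1·3536·10 + 6·5168·2 + 14·3952·15 + 3·4199·7 = 1015475.
1015475 mod 67184 = 7715.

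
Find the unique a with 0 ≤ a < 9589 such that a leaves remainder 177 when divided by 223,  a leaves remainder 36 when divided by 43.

Combine the congruences pairwise.
From a ≡ 177 (mod 223) write a = 177 + 223t. Substituting into a ≡ 36 (mod 43) gives 223t ≡ 31 (mod 43), and since 8⁻¹ ≡ 27 (mod 43), t ≡ 20. Hence a ≡ 177 + 223·20 = 4637 (mod 9589).

4637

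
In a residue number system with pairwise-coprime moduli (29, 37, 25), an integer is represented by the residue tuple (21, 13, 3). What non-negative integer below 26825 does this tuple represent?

From x ≡ 21 (mod 29) write x = 21 + 29t. Substituting into x ≡ 13 (mod 37) gives 29t ≡ 29 (mod 37), and since 29⁻¹ ≡ 23 (mod 37), t ≡ 1. Hence x ≡ 21 + 29·1 = 50 (mod 1073).
From x ≡ 50 (mod 1073) write x = 50 + 1073t. Substituting into x ≡ 3 (mod 25) gives 1073t ≡ 3 (mod 25), and since 23⁻¹ ≡ 12 (mod 25), t ≡ 11. Hence x ≡ 50 + 1073·11 = 11853 (mod 26825).

11853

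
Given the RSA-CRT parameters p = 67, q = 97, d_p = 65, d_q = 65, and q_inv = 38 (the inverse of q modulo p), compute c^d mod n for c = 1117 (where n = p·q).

m₁ = c^(d_p) mod p: c ≡ 45 (mod 67), and 45^65 mod 67 = 3.
m₂ = c^(d_q) mod q: c ≡ 50 (mod 97), and 50^65 mod 97 = 50.
h = q_inv·(m₁ − m₂) mod p = 38·(3 − 50) mod 67 = 23.
m = m₂ + h·q = 50 + 23·97 = 2281.

2281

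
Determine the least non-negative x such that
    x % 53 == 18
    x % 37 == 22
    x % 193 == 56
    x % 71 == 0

The moduli are pairwise coprime; N = 53·37·193·71 = 26871583.
N/53 = 507011; 507011 ≡ 13 (mod 53); 13·49 ≡ 1, so inverse 49.
N/37 = 726259; 726259 ≡ 23 (mod 37); 23·29 ≡ 1, so inverse 29.
N/193 = 139231; 139231 ≡ 78 (mod 193); 78·146 ≡ 1, so inverse 146.
N/71 = 378473; 378473 ≡ 43 (mod 71); 43·38 ≡ 1, so inverse 38.
x ≡ 18·507011·49 + 22·726259·29 + 56·139231·146 + 0·378473·38 = 2048889600.
2048889600 mod 26871583 = 6649292.

6649292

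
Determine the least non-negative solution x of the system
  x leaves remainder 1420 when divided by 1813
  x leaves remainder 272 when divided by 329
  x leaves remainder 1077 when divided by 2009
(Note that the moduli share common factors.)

3070829

gcd(1813, 329) = 7 and 7 | (272 − 1420), so the pair is consistent; merging gives x ≡ 3233 (mod 85211), where 85211 = lcm(1813, 329).
gcd(85211, 2009) = 49 and 49 | (1077 − 3233), so the pair is consistent; merging gives x ≡ 3070829 (mod 3493651), where 3493651 = lcm(85211, 2009).
The solution is unique modulo lcm(1813, 329, 2009) = 3493651.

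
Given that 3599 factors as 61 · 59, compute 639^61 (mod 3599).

Mod 61: 639 ≡ 29; by Fermat, exponent reduces to 61 mod 60 = 1; 29^1 ≡ 29 (mod 61).
Mod 59: 639 ≡ 49; by Fermat, exponent reduces to 61 mod 58 = 3; 49^3 ≡ 3 (mod 59).
Combine by CRT: x ≡ 29 (mod 61), x ≡ 3 (mod 59) ⇒ x ≡ 2835 (mod 3599).

2835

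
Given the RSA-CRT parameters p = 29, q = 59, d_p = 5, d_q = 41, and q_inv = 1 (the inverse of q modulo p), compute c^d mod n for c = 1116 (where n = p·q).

77

m₁ = c^(d_p) mod p: c ≡ 14 (mod 29), and 14^5 mod 29 = 19.
m₂ = c^(d_q) mod q: c ≡ 54 (mod 59), and 54^41 mod 59 = 18.
h = q_inv·(m₁ − m₂) mod p = 1·(19 − 18) mod 29 = 1.
m = m₂ + h·q = 18 + 1·59 = 77.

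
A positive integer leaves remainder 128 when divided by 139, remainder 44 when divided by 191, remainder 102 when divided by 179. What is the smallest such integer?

986750

From k ≡ 128 (mod 139) write k = 128 + 139t. Substituting into k ≡ 44 (mod 191) gives 139t ≡ 107 (mod 191), and since 139⁻¹ ≡ 11 (mod 191), t ≡ 31. Hence k ≡ 128 + 139·31 = 4437 (mod 26549).
From k ≡ 4437 (mod 26549) write k = 4437 + 26549t. Substituting into k ≡ 102 (mod 179) gives 26549t ≡ 140 (mod 179), and since 57⁻¹ ≡ 22 (mod 179), t ≡ 37. Hence k ≡ 4437 + 26549·37 = 986750 (mod 4752271).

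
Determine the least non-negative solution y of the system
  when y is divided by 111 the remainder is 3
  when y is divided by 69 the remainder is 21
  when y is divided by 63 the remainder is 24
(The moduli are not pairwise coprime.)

gcd(111, 69) = 3 and 3 | (21 − 3), so the pair is consistent; merging gives y ≡ 780 (mod 2553), where 2553 = lcm(111, 69).
gcd(2553, 63) = 3 and 3 | (24 − 780), so the pair is consistent; merging gives y ≡ 780 (mod 53613), where 53613 = lcm(2553, 63).
The solution is unique modulo lcm(111, 69, 63) = 53613.

780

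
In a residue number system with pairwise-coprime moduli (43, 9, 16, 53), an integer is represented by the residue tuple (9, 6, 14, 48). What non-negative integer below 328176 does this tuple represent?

198798

From x ≡ 9 (mod 43) write x = 9 + 43t. Substituting into x ≡ 6 (mod 9) gives 43t ≡ 6 (mod 9), and since 7⁻¹ ≡ 4 (mod 9), t ≡ 6. Hence x ≡ 9 + 43·6 = 267 (mod 387).
From x ≡ 267 (mod 387) write x = 267 + 387t. Substituting into x ≡ 14 (mod 16) gives 387t ≡ 3 (mod 16), and since 3⁻¹ ≡ 11 (mod 16), t ≡ 1. Hence x ≡ 267 + 387·1 = 654 (mod 6192).
From x ≡ 654 (mod 6192) write x = 654 + 6192t. Substituting into x ≡ 48 (mod 53) gives 6192t ≡ 30 (mod 53), and since 44⁻¹ ≡ 47 (mod 53), t ≡ 32. Hence x ≡ 654 + 6192·32 = 198798 (mod 328176).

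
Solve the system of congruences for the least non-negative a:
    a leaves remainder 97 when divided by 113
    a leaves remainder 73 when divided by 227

5521

From a ≡ 97 (mod 113) write a = 97 + 113t. Substituting into a ≡ 73 (mod 227) gives 113t ≡ 203 (mod 227), and since 113⁻¹ ≡ 225 (mod 227), t ≡ 48. Hence a ≡ 97 + 113·48 = 5521 (mod 25651).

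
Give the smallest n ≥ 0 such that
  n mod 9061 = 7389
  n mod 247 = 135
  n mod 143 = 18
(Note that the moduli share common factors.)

1538698

gcd(9061, 247) = 13 and 13 | (135 − 7389), so the pair is consistent; merging gives n ≡ 161426 (mod 172159), where 172159 = lcm(9061, 247).
gcd(172159, 143) = 13 and 13 | (18 − 161426), so the pair is consistent; merging gives n ≡ 1538698 (mod 1893749), where 1893749 = lcm(172159, 143).
The solution is unique modulo lcm(9061, 247, 143) = 1893749.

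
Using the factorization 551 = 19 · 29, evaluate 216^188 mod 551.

49

Mod 19: 216 ≡ 7; by Fermat, exponent reduces to 188 mod 18 = 8; 7^8 ≡ 11 (mod 19).
Mod 29: 216 ≡ 13; by Fermat, exponent reduces to 188 mod 28 = 20; 13^20 ≡ 20 (mod 29).
Combine by CRT: x ≡ 11 (mod 19), x ≡ 20 (mod 29) ⇒ x ≡ 49 (mod 551).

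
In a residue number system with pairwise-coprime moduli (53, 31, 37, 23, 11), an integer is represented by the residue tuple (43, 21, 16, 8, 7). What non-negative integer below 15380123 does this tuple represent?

The moduli are pairwise coprime; N = 53·31·37·23·11 = 15380123.
N/53 = 290191; 290191 ≡ 16 (mod 53); 16·10 ≡ 1, so inverse 10.
N/31 = 496133; 496133 ≡ 9 (mod 31); 9·7 ≡ 1, so inverse 7.
N/37 = 415679; 415679 ≡ 21 (mod 37); 21·30 ≡ 1, so inverse 30.
N/23 = 668701; 668701 ≡ 22 (mod 23); 22·22 ≡ 1, so inverse 22.
N/11 = 1398193; 1398193 ≡ 5 (mod 11); 5·9 ≡ 1, so inverse 9.
x ≡ 43·290191·10 + 21·496133·7 + 16·415679·30 + 8·668701·22 + 7·1398193·9 = 603017136.
603017136 mod 15380123 = 3192339.

3192339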